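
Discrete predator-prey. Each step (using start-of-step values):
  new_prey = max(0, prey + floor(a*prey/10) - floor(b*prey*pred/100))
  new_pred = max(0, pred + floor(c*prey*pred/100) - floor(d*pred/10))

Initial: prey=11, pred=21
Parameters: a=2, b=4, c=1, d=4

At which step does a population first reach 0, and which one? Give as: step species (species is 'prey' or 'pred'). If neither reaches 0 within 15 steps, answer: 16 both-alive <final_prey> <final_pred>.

Answer: 16 both-alive 2 2

Derivation:
Step 1: prey: 11+2-9=4; pred: 21+2-8=15
Step 2: prey: 4+0-2=2; pred: 15+0-6=9
Step 3: prey: 2+0-0=2; pred: 9+0-3=6
Step 4: prey: 2+0-0=2; pred: 6+0-2=4
Step 5: prey: 2+0-0=2; pred: 4+0-1=3
Step 6: prey: 2+0-0=2; pred: 3+0-1=2
Step 7: prey: 2+0-0=2; pred: 2+0-0=2
Steps 8-15: state stable at prey=2, pred=2 (no change)
No extinction within 15 steps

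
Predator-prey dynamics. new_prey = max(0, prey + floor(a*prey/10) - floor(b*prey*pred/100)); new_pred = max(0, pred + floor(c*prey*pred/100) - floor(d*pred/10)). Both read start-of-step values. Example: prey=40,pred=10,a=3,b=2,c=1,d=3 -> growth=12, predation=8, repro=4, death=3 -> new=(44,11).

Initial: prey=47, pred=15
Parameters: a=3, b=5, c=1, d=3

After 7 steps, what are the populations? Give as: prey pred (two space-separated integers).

Answer: 2 4

Derivation:
Step 1: prey: 47+14-35=26; pred: 15+7-4=18
Step 2: prey: 26+7-23=10; pred: 18+4-5=17
Step 3: prey: 10+3-8=5; pred: 17+1-5=13
Step 4: prey: 5+1-3=3; pred: 13+0-3=10
Step 5: prey: 3+0-1=2; pred: 10+0-3=7
Step 6: prey: 2+0-0=2; pred: 7+0-2=5
Step 7: prey: 2+0-0=2; pred: 5+0-1=4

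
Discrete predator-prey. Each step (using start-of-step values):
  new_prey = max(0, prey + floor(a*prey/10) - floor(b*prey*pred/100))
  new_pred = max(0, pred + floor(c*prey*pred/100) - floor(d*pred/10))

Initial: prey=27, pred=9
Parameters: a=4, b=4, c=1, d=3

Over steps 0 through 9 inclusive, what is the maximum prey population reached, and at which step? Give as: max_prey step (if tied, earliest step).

Step 1: prey: 27+10-9=28; pred: 9+2-2=9
Step 2: prey: 28+11-10=29; pred: 9+2-2=9
Step 3: prey: 29+11-10=30; pred: 9+2-2=9
Step 4: prey: 30+12-10=32; pred: 9+2-2=9
Step 5: prey: 32+12-11=33; pred: 9+2-2=9
Step 6: prey: 33+13-11=35; pred: 9+2-2=9
Step 7: prey: 35+14-12=37; pred: 9+3-2=10
Step 8: prey: 37+14-14=37; pred: 10+3-3=10
Step 9: prey: 37+14-14=37; pred: 10+3-3=10
Max prey = 37 at step 7

Answer: 37 7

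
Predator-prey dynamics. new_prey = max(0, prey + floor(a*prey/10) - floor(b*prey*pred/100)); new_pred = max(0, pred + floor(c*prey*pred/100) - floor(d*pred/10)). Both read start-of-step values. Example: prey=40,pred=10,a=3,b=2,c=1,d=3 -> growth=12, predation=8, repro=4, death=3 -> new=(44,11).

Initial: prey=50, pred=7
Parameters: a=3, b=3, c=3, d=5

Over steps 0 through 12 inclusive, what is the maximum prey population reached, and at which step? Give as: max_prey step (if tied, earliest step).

Step 1: prey: 50+15-10=55; pred: 7+10-3=14
Step 2: prey: 55+16-23=48; pred: 14+23-7=30
Step 3: prey: 48+14-43=19; pred: 30+43-15=58
Step 4: prey: 19+5-33=0; pred: 58+33-29=62
Step 5: prey: 0+0-0=0; pred: 62+0-31=31
Step 6: prey: 0+0-0=0; pred: 31+0-15=16
Step 7: prey: 0+0-0=0; pred: 16+0-8=8
Step 8: prey: 0+0-0=0; pred: 8+0-4=4
Step 9: prey: 0+0-0=0; pred: 4+0-2=2
Step 10: prey: 0+0-0=0; pred: 2+0-1=1
Step 11: prey: 0+0-0=0; pred: 1+0-0=1
Step 12: prey: 0+0-0=0; pred: 1+0-0=1
Max prey = 55 at step 1

Answer: 55 1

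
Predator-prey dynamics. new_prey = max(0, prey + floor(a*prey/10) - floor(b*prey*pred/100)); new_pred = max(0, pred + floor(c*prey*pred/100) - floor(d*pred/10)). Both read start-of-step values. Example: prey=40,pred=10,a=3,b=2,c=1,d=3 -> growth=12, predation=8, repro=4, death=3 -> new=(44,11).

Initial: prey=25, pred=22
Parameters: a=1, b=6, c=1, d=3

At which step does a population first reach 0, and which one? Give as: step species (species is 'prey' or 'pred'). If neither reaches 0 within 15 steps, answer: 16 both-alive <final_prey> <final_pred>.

Step 1: prey: 25+2-33=0; pred: 22+5-6=21
First extinction: prey at step 1

Answer: 1 prey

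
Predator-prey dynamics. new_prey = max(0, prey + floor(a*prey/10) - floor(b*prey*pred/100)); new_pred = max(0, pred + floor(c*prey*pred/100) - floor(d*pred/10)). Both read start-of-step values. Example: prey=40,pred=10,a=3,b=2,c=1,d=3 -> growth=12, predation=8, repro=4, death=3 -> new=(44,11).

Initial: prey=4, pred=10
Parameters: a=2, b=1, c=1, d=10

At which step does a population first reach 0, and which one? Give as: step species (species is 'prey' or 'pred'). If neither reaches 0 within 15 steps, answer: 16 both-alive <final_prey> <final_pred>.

Step 1: prey: 4+0-0=4; pred: 10+0-10=0
First extinction: pred at step 1

Answer: 1 pred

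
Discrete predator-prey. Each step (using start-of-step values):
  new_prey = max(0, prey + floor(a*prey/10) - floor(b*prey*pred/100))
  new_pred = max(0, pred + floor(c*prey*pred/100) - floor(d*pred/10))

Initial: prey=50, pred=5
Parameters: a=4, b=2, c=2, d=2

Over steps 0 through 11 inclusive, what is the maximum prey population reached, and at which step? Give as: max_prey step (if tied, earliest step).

Step 1: prey: 50+20-5=65; pred: 5+5-1=9
Step 2: prey: 65+26-11=80; pred: 9+11-1=19
Step 3: prey: 80+32-30=82; pred: 19+30-3=46
Step 4: prey: 82+32-75=39; pred: 46+75-9=112
Step 5: prey: 39+15-87=0; pred: 112+87-22=177
Step 6: prey: 0+0-0=0; pred: 177+0-35=142
Step 7: prey: 0+0-0=0; pred: 142+0-28=114
Step 8: prey: 0+0-0=0; pred: 114+0-22=92
Step 9: prey: 0+0-0=0; pred: 92+0-18=74
Step 10: prey: 0+0-0=0; pred: 74+0-14=60
Step 11: prey: 0+0-0=0; pred: 60+0-12=48
Max prey = 82 at step 3

Answer: 82 3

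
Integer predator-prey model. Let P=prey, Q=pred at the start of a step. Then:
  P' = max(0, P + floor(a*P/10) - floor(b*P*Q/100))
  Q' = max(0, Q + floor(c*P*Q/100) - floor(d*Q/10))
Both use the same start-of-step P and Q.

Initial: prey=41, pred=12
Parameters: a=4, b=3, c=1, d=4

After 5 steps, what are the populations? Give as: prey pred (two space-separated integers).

Answer: 47 14

Derivation:
Step 1: prey: 41+16-14=43; pred: 12+4-4=12
Step 2: prey: 43+17-15=45; pred: 12+5-4=13
Step 3: prey: 45+18-17=46; pred: 13+5-5=13
Step 4: prey: 46+18-17=47; pred: 13+5-5=13
Step 5: prey: 47+18-18=47; pred: 13+6-5=14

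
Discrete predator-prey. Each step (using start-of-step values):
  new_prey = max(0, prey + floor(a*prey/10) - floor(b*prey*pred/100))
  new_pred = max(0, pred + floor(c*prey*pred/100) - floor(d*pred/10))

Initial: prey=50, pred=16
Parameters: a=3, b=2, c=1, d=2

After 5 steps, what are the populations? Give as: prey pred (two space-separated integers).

Step 1: prey: 50+15-16=49; pred: 16+8-3=21
Step 2: prey: 49+14-20=43; pred: 21+10-4=27
Step 3: prey: 43+12-23=32; pred: 27+11-5=33
Step 4: prey: 32+9-21=20; pred: 33+10-6=37
Step 5: prey: 20+6-14=12; pred: 37+7-7=37

Answer: 12 37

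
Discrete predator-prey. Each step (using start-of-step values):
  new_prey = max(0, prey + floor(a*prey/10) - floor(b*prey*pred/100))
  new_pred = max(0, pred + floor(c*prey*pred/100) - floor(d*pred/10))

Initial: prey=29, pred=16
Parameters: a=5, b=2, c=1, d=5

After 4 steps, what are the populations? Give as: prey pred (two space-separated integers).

Step 1: prey: 29+14-9=34; pred: 16+4-8=12
Step 2: prey: 34+17-8=43; pred: 12+4-6=10
Step 3: prey: 43+21-8=56; pred: 10+4-5=9
Step 4: prey: 56+28-10=74; pred: 9+5-4=10

Answer: 74 10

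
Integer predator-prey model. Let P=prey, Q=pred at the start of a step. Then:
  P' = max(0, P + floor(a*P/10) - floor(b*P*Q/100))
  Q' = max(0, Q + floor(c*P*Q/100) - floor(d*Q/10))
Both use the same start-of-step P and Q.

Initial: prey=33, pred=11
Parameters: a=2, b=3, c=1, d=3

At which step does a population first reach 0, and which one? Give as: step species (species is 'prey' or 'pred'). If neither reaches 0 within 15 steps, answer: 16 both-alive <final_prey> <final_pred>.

Answer: 16 both-alive 18 6

Derivation:
Step 1: prey: 33+6-10=29; pred: 11+3-3=11
Step 2: prey: 29+5-9=25; pred: 11+3-3=11
Step 3: prey: 25+5-8=22; pred: 11+2-3=10
Step 4: prey: 22+4-6=20; pred: 10+2-3=9
Step 5: prey: 20+4-5=19; pred: 9+1-2=8
Step 6: prey: 19+3-4=18; pred: 8+1-2=7
Step 7: prey: 18+3-3=18; pred: 7+1-2=6
Step 8: prey: 18+3-3=18; pred: 6+1-1=6
Steps 9-15: state stable at prey=18, pred=6 (no change)
No extinction within 15 steps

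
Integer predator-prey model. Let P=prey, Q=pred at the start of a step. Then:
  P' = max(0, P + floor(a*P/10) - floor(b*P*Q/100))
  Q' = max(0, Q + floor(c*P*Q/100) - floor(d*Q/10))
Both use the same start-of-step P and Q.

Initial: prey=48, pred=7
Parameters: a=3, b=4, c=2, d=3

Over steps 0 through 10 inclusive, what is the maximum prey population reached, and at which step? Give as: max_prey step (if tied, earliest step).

Answer: 49 1

Derivation:
Step 1: prey: 48+14-13=49; pred: 7+6-2=11
Step 2: prey: 49+14-21=42; pred: 11+10-3=18
Step 3: prey: 42+12-30=24; pred: 18+15-5=28
Step 4: prey: 24+7-26=5; pred: 28+13-8=33
Step 5: prey: 5+1-6=0; pred: 33+3-9=27
Step 6: prey: 0+0-0=0; pred: 27+0-8=19
Step 7: prey: 0+0-0=0; pred: 19+0-5=14
Step 8: prey: 0+0-0=0; pred: 14+0-4=10
Step 9: prey: 0+0-0=0; pred: 10+0-3=7
Step 10: prey: 0+0-0=0; pred: 7+0-2=5
Max prey = 49 at step 1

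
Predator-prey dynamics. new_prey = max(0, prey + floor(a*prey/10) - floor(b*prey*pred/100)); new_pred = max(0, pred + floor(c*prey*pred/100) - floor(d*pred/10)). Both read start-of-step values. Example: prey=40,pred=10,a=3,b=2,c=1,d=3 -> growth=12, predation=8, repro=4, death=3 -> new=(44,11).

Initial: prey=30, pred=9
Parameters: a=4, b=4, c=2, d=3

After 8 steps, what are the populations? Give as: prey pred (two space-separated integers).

Answer: 1 10

Derivation:
Step 1: prey: 30+12-10=32; pred: 9+5-2=12
Step 2: prey: 32+12-15=29; pred: 12+7-3=16
Step 3: prey: 29+11-18=22; pred: 16+9-4=21
Step 4: prey: 22+8-18=12; pred: 21+9-6=24
Step 5: prey: 12+4-11=5; pred: 24+5-7=22
Step 6: prey: 5+2-4=3; pred: 22+2-6=18
Step 7: prey: 3+1-2=2; pred: 18+1-5=14
Step 8: prey: 2+0-1=1; pred: 14+0-4=10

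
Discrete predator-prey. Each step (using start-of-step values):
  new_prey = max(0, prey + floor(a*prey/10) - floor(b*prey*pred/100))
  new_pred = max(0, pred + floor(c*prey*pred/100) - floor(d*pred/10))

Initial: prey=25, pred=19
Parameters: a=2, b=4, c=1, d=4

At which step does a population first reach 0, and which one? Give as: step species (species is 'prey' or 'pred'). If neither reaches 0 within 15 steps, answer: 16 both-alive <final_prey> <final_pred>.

Step 1: prey: 25+5-19=11; pred: 19+4-7=16
Step 2: prey: 11+2-7=6; pred: 16+1-6=11
Step 3: prey: 6+1-2=5; pred: 11+0-4=7
Step 4: prey: 5+1-1=5; pred: 7+0-2=5
Step 5: prey: 5+1-1=5; pred: 5+0-2=3
Step 6: prey: 5+1-0=6; pred: 3+0-1=2
Step 7: prey: 6+1-0=7; pred: 2+0-0=2
Step 8: prey: 7+1-0=8; pred: 2+0-0=2
Step 9: prey: 8+1-0=9; pred: 2+0-0=2
Step 10: prey: 9+1-0=10; pred: 2+0-0=2
Step 11: prey: 10+2-0=12; pred: 2+0-0=2
Step 12: prey: 12+2-0=14; pred: 2+0-0=2
Step 13: prey: 14+2-1=15; pred: 2+0-0=2
Step 14: prey: 15+3-1=17; pred: 2+0-0=2
Step 15: prey: 17+3-1=19; pred: 2+0-0=2
No extinction within 15 steps

Answer: 16 both-alive 19 2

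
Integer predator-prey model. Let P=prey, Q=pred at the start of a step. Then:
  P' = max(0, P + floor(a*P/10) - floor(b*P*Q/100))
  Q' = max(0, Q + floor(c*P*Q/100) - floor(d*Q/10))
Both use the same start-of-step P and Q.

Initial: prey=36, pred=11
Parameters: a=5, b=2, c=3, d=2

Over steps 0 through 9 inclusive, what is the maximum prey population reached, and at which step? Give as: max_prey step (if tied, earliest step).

Step 1: prey: 36+18-7=47; pred: 11+11-2=20
Step 2: prey: 47+23-18=52; pred: 20+28-4=44
Step 3: prey: 52+26-45=33; pred: 44+68-8=104
Step 4: prey: 33+16-68=0; pred: 104+102-20=186
Step 5: prey: 0+0-0=0; pred: 186+0-37=149
Step 6: prey: 0+0-0=0; pred: 149+0-29=120
Step 7: prey: 0+0-0=0; pred: 120+0-24=96
Step 8: prey: 0+0-0=0; pred: 96+0-19=77
Step 9: prey: 0+0-0=0; pred: 77+0-15=62
Max prey = 52 at step 2

Answer: 52 2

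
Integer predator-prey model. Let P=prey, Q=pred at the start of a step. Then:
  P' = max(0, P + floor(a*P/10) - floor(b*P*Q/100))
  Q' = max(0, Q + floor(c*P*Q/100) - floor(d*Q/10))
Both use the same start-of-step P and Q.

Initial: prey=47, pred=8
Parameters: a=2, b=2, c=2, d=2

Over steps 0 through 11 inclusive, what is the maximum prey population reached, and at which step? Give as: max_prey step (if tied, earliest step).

Step 1: prey: 47+9-7=49; pred: 8+7-1=14
Step 2: prey: 49+9-13=45; pred: 14+13-2=25
Step 3: prey: 45+9-22=32; pred: 25+22-5=42
Step 4: prey: 32+6-26=12; pred: 42+26-8=60
Step 5: prey: 12+2-14=0; pred: 60+14-12=62
Step 6: prey: 0+0-0=0; pred: 62+0-12=50
Step 7: prey: 0+0-0=0; pred: 50+0-10=40
Step 8: prey: 0+0-0=0; pred: 40+0-8=32
Step 9: prey: 0+0-0=0; pred: 32+0-6=26
Step 10: prey: 0+0-0=0; pred: 26+0-5=21
Step 11: prey: 0+0-0=0; pred: 21+0-4=17
Max prey = 49 at step 1

Answer: 49 1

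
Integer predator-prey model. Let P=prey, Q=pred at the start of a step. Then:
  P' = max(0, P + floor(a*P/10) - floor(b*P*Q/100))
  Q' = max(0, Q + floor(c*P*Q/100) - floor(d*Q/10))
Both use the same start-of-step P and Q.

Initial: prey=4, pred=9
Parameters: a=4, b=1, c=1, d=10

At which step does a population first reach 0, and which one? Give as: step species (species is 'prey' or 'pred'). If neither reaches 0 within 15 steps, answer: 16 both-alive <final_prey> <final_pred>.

Step 1: prey: 4+1-0=5; pred: 9+0-9=0
First extinction: pred at step 1

Answer: 1 pred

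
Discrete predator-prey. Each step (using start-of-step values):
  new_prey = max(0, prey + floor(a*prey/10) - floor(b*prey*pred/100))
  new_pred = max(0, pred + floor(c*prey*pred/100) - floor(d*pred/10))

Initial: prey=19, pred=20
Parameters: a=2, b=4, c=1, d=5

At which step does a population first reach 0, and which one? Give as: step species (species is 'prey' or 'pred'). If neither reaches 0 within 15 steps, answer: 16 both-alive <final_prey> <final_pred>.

Step 1: prey: 19+3-15=7; pred: 20+3-10=13
Step 2: prey: 7+1-3=5; pred: 13+0-6=7
Step 3: prey: 5+1-1=5; pred: 7+0-3=4
Step 4: prey: 5+1-0=6; pred: 4+0-2=2
Step 5: prey: 6+1-0=7; pred: 2+0-1=1
Step 6: prey: 7+1-0=8; pred: 1+0-0=1
Step 7: prey: 8+1-0=9; pred: 1+0-0=1
Step 8: prey: 9+1-0=10; pred: 1+0-0=1
Step 9: prey: 10+2-0=12; pred: 1+0-0=1
Step 10: prey: 12+2-0=14; pred: 1+0-0=1
Step 11: prey: 14+2-0=16; pred: 1+0-0=1
Step 12: prey: 16+3-0=19; pred: 1+0-0=1
Step 13: prey: 19+3-0=22; pred: 1+0-0=1
Step 14: prey: 22+4-0=26; pred: 1+0-0=1
Step 15: prey: 26+5-1=30; pred: 1+0-0=1
No extinction within 15 steps

Answer: 16 both-alive 30 1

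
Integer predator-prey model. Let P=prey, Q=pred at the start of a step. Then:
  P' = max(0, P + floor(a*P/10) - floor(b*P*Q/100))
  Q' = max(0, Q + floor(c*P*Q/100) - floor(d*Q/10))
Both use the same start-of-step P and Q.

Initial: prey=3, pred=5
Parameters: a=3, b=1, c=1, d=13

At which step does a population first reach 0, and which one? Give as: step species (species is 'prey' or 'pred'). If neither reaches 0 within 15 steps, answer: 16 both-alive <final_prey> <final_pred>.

Answer: 1 pred

Derivation:
Step 1: prey: 3+0-0=3; pred: 5+0-6=0
First extinction: pred at step 1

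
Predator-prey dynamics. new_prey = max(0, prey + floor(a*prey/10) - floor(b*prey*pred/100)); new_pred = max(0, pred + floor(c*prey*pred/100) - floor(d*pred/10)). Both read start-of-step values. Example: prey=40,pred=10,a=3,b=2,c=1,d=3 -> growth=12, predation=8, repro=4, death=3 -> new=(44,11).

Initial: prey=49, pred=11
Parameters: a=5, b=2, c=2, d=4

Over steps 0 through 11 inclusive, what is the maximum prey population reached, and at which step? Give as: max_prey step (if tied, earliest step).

Step 1: prey: 49+24-10=63; pred: 11+10-4=17
Step 2: prey: 63+31-21=73; pred: 17+21-6=32
Step 3: prey: 73+36-46=63; pred: 32+46-12=66
Step 4: prey: 63+31-83=11; pred: 66+83-26=123
Step 5: prey: 11+5-27=0; pred: 123+27-49=101
Step 6: prey: 0+0-0=0; pred: 101+0-40=61
Step 7: prey: 0+0-0=0; pred: 61+0-24=37
Step 8: prey: 0+0-0=0; pred: 37+0-14=23
Step 9: prey: 0+0-0=0; pred: 23+0-9=14
Step 10: prey: 0+0-0=0; pred: 14+0-5=9
Step 11: prey: 0+0-0=0; pred: 9+0-3=6
Max prey = 73 at step 2

Answer: 73 2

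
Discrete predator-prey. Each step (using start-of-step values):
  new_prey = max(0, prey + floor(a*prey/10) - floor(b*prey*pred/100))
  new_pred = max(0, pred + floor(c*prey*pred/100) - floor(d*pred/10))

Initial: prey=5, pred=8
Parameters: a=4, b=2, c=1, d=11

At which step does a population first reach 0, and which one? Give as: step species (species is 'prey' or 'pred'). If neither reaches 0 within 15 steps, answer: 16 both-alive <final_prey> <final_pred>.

Answer: 1 pred

Derivation:
Step 1: prey: 5+2-0=7; pred: 8+0-8=0
First extinction: pred at step 1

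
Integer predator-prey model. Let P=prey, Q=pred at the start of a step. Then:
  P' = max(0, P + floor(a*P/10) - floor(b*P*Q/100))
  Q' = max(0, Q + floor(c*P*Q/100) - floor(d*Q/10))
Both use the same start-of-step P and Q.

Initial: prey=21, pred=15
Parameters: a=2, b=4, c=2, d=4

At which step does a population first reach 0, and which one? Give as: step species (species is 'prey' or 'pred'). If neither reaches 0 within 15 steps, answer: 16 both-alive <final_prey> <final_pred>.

Step 1: prey: 21+4-12=13; pred: 15+6-6=15
Step 2: prey: 13+2-7=8; pred: 15+3-6=12
Step 3: prey: 8+1-3=6; pred: 12+1-4=9
Step 4: prey: 6+1-2=5; pred: 9+1-3=7
Step 5: prey: 5+1-1=5; pred: 7+0-2=5
Step 6: prey: 5+1-1=5; pred: 5+0-2=3
Step 7: prey: 5+1-0=6; pred: 3+0-1=2
Step 8: prey: 6+1-0=7; pred: 2+0-0=2
Step 9: prey: 7+1-0=8; pred: 2+0-0=2
Step 10: prey: 8+1-0=9; pred: 2+0-0=2
Step 11: prey: 9+1-0=10; pred: 2+0-0=2
Step 12: prey: 10+2-0=12; pred: 2+0-0=2
Step 13: prey: 12+2-0=14; pred: 2+0-0=2
Step 14: prey: 14+2-1=15; pred: 2+0-0=2
Step 15: prey: 15+3-1=17; pred: 2+0-0=2
No extinction within 15 steps

Answer: 16 both-alive 17 2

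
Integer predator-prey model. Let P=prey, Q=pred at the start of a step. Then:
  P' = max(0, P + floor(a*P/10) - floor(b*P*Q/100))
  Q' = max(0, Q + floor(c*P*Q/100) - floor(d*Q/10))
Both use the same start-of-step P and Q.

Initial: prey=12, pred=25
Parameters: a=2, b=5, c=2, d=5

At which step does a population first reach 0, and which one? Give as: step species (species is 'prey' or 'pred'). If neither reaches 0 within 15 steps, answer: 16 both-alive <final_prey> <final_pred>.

Answer: 1 prey

Derivation:
Step 1: prey: 12+2-15=0; pred: 25+6-12=19
First extinction: prey at step 1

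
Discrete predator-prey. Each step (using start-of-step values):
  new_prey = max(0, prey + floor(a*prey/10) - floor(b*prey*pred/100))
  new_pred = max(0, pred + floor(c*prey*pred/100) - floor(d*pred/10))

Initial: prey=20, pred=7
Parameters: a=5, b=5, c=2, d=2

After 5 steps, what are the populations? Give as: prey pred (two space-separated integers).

Step 1: prey: 20+10-7=23; pred: 7+2-1=8
Step 2: prey: 23+11-9=25; pred: 8+3-1=10
Step 3: prey: 25+12-12=25; pred: 10+5-2=13
Step 4: prey: 25+12-16=21; pred: 13+6-2=17
Step 5: prey: 21+10-17=14; pred: 17+7-3=21

Answer: 14 21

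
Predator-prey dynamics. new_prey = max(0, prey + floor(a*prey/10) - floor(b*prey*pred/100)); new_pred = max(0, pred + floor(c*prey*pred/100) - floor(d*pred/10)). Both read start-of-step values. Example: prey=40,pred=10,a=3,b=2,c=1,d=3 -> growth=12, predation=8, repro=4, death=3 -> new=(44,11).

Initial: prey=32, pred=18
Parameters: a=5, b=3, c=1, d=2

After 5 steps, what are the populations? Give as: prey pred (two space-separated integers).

Answer: 14 24

Derivation:
Step 1: prey: 32+16-17=31; pred: 18+5-3=20
Step 2: prey: 31+15-18=28; pred: 20+6-4=22
Step 3: prey: 28+14-18=24; pred: 22+6-4=24
Step 4: prey: 24+12-17=19; pred: 24+5-4=25
Step 5: prey: 19+9-14=14; pred: 25+4-5=24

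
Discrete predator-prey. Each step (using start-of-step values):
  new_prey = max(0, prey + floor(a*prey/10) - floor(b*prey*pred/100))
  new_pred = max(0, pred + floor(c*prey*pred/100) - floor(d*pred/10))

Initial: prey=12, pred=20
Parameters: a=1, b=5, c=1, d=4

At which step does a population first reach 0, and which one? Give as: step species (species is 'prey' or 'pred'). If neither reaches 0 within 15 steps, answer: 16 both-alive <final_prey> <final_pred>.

Step 1: prey: 12+1-12=1; pred: 20+2-8=14
Step 2: prey: 1+0-0=1; pred: 14+0-5=9
Step 3: prey: 1+0-0=1; pred: 9+0-3=6
Step 4: prey: 1+0-0=1; pred: 6+0-2=4
Step 5: prey: 1+0-0=1; pred: 4+0-1=3
Step 6: prey: 1+0-0=1; pred: 3+0-1=2
Step 7: prey: 1+0-0=1; pred: 2+0-0=2
Steps 8-15: state stable at prey=1, pred=2 (no change)
No extinction within 15 steps

Answer: 16 both-alive 1 2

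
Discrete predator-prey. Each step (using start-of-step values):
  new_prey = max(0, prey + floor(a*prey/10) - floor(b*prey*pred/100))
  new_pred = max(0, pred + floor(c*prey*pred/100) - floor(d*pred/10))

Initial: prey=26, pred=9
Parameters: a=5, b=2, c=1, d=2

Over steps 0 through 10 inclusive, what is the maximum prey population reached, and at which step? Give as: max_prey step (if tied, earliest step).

Answer: 83 5

Derivation:
Step 1: prey: 26+13-4=35; pred: 9+2-1=10
Step 2: prey: 35+17-7=45; pred: 10+3-2=11
Step 3: prey: 45+22-9=58; pred: 11+4-2=13
Step 4: prey: 58+29-15=72; pred: 13+7-2=18
Step 5: prey: 72+36-25=83; pred: 18+12-3=27
Step 6: prey: 83+41-44=80; pred: 27+22-5=44
Step 7: prey: 80+40-70=50; pred: 44+35-8=71
Step 8: prey: 50+25-71=4; pred: 71+35-14=92
Step 9: prey: 4+2-7=0; pred: 92+3-18=77
Step 10: prey: 0+0-0=0; pred: 77+0-15=62
Max prey = 83 at step 5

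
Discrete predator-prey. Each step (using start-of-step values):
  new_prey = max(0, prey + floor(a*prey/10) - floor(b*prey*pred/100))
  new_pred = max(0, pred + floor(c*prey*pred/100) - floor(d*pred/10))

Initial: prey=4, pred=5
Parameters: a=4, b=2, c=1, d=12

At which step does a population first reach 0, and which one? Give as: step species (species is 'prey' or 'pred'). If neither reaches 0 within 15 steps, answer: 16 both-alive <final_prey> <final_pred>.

Answer: 1 pred

Derivation:
Step 1: prey: 4+1-0=5; pred: 5+0-6=0
First extinction: pred at step 1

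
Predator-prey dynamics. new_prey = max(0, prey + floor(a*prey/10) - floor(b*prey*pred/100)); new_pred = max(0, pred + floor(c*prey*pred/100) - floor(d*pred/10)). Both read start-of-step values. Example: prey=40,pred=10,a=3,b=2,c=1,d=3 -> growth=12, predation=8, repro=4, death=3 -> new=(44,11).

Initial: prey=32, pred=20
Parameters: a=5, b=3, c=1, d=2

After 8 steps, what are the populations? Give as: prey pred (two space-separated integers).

Step 1: prey: 32+16-19=29; pred: 20+6-4=22
Step 2: prey: 29+14-19=24; pred: 22+6-4=24
Step 3: prey: 24+12-17=19; pred: 24+5-4=25
Step 4: prey: 19+9-14=14; pred: 25+4-5=24
Step 5: prey: 14+7-10=11; pred: 24+3-4=23
Step 6: prey: 11+5-7=9; pred: 23+2-4=21
Step 7: prey: 9+4-5=8; pred: 21+1-4=18
Step 8: prey: 8+4-4=8; pred: 18+1-3=16

Answer: 8 16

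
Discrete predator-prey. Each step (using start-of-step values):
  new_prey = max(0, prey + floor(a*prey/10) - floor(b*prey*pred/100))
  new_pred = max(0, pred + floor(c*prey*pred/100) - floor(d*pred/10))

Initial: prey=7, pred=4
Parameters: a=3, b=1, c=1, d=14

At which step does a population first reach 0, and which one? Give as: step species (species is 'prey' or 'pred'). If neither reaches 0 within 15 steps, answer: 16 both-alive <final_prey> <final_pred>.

Answer: 1 pred

Derivation:
Step 1: prey: 7+2-0=9; pred: 4+0-5=0
First extinction: pred at step 1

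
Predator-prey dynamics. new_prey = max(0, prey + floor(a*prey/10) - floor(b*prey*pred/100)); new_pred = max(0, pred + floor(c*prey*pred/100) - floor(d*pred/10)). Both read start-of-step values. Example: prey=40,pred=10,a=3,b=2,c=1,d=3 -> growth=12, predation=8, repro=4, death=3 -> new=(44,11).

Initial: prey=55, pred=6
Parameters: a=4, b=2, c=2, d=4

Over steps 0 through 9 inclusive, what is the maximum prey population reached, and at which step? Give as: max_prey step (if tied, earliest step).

Step 1: prey: 55+22-6=71; pred: 6+6-2=10
Step 2: prey: 71+28-14=85; pred: 10+14-4=20
Step 3: prey: 85+34-34=85; pred: 20+34-8=46
Step 4: prey: 85+34-78=41; pred: 46+78-18=106
Step 5: prey: 41+16-86=0; pred: 106+86-42=150
Step 6: prey: 0+0-0=0; pred: 150+0-60=90
Step 7: prey: 0+0-0=0; pred: 90+0-36=54
Step 8: prey: 0+0-0=0; pred: 54+0-21=33
Step 9: prey: 0+0-0=0; pred: 33+0-13=20
Max prey = 85 at step 2

Answer: 85 2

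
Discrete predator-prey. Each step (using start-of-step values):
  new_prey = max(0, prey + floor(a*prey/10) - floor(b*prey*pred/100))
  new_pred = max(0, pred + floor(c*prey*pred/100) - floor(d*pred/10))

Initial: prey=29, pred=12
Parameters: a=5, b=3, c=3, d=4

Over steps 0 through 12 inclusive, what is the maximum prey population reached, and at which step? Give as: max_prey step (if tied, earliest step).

Answer: 33 1

Derivation:
Step 1: prey: 29+14-10=33; pred: 12+10-4=18
Step 2: prey: 33+16-17=32; pred: 18+17-7=28
Step 3: prey: 32+16-26=22; pred: 28+26-11=43
Step 4: prey: 22+11-28=5; pred: 43+28-17=54
Step 5: prey: 5+2-8=0; pred: 54+8-21=41
Step 6: prey: 0+0-0=0; pred: 41+0-16=25
Step 7: prey: 0+0-0=0; pred: 25+0-10=15
Step 8: prey: 0+0-0=0; pred: 15+0-6=9
Step 9: prey: 0+0-0=0; pred: 9+0-3=6
Step 10: prey: 0+0-0=0; pred: 6+0-2=4
Step 11: prey: 0+0-0=0; pred: 4+0-1=3
Step 12: prey: 0+0-0=0; pred: 3+0-1=2
Max prey = 33 at step 1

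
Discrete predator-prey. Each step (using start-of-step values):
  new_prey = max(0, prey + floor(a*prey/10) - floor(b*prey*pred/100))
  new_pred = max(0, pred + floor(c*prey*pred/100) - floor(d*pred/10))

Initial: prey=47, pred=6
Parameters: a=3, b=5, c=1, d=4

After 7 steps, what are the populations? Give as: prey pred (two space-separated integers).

Step 1: prey: 47+14-14=47; pred: 6+2-2=6
Step 2: prey: 47+14-14=47; pred: 6+2-2=6
Step 3: prey: 47+14-14=47; pred: 6+2-2=6
Step 4: prey: 47+14-14=47; pred: 6+2-2=6
Step 5: prey: 47+14-14=47; pred: 6+2-2=6
Step 6: prey: 47+14-14=47; pred: 6+2-2=6
Step 7: prey: 47+14-14=47; pred: 6+2-2=6

Answer: 47 6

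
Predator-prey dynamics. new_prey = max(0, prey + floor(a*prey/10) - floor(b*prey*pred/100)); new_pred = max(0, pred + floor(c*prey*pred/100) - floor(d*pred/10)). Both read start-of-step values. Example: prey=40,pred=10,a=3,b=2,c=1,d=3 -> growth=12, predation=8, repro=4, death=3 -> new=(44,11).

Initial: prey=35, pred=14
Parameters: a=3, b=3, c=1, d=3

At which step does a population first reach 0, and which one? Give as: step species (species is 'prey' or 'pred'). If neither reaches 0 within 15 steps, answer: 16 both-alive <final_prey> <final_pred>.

Step 1: prey: 35+10-14=31; pred: 14+4-4=14
Step 2: prey: 31+9-13=27; pred: 14+4-4=14
Step 3: prey: 27+8-11=24; pred: 14+3-4=13
Step 4: prey: 24+7-9=22; pred: 13+3-3=13
Step 5: prey: 22+6-8=20; pred: 13+2-3=12
Step 6: prey: 20+6-7=19; pred: 12+2-3=11
Step 7: prey: 19+5-6=18; pred: 11+2-3=10
Step 8: prey: 18+5-5=18; pred: 10+1-3=8
Step 9: prey: 18+5-4=19; pred: 8+1-2=7
Step 10: prey: 19+5-3=21; pred: 7+1-2=6
Step 11: prey: 21+6-3=24; pred: 6+1-1=6
Step 12: prey: 24+7-4=27; pred: 6+1-1=6
Step 13: prey: 27+8-4=31; pred: 6+1-1=6
Step 14: prey: 31+9-5=35; pred: 6+1-1=6
Step 15: prey: 35+10-6=39; pred: 6+2-1=7
No extinction within 15 steps

Answer: 16 both-alive 39 7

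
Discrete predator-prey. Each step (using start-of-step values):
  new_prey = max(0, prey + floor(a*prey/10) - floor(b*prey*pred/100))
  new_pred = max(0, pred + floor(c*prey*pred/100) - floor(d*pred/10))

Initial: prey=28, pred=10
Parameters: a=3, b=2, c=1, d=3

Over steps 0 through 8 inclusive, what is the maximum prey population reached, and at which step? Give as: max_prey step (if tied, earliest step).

Answer: 53 7

Derivation:
Step 1: prey: 28+8-5=31; pred: 10+2-3=9
Step 2: prey: 31+9-5=35; pred: 9+2-2=9
Step 3: prey: 35+10-6=39; pred: 9+3-2=10
Step 4: prey: 39+11-7=43; pred: 10+3-3=10
Step 5: prey: 43+12-8=47; pred: 10+4-3=11
Step 6: prey: 47+14-10=51; pred: 11+5-3=13
Step 7: prey: 51+15-13=53; pred: 13+6-3=16
Step 8: prey: 53+15-16=52; pred: 16+8-4=20
Max prey = 53 at step 7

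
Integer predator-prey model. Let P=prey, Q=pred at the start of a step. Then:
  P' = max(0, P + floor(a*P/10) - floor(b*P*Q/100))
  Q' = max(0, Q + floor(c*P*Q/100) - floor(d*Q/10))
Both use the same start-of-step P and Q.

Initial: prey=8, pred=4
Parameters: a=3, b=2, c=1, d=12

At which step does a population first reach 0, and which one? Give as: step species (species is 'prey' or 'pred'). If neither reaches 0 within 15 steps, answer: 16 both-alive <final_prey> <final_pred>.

Answer: 1 pred

Derivation:
Step 1: prey: 8+2-0=10; pred: 4+0-4=0
First extinction: pred at step 1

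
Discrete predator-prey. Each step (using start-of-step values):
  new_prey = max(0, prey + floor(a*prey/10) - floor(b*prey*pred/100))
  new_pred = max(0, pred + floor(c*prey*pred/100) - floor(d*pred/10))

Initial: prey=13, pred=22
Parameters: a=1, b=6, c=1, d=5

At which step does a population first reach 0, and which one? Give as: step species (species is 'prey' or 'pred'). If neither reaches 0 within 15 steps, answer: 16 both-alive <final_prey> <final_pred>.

Step 1: prey: 13+1-17=0; pred: 22+2-11=13
First extinction: prey at step 1

Answer: 1 prey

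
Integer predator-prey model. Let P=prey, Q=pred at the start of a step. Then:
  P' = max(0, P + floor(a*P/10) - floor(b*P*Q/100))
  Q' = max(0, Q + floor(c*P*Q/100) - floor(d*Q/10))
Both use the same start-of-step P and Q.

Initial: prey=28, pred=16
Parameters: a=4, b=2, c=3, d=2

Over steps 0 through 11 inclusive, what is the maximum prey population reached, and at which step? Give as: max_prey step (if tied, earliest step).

Step 1: prey: 28+11-8=31; pred: 16+13-3=26
Step 2: prey: 31+12-16=27; pred: 26+24-5=45
Step 3: prey: 27+10-24=13; pred: 45+36-9=72
Step 4: prey: 13+5-18=0; pred: 72+28-14=86
Step 5: prey: 0+0-0=0; pred: 86+0-17=69
Step 6: prey: 0+0-0=0; pred: 69+0-13=56
Step 7: prey: 0+0-0=0; pred: 56+0-11=45
Step 8: prey: 0+0-0=0; pred: 45+0-9=36
Step 9: prey: 0+0-0=0; pred: 36+0-7=29
Step 10: prey: 0+0-0=0; pred: 29+0-5=24
Step 11: prey: 0+0-0=0; pred: 24+0-4=20
Max prey = 31 at step 1

Answer: 31 1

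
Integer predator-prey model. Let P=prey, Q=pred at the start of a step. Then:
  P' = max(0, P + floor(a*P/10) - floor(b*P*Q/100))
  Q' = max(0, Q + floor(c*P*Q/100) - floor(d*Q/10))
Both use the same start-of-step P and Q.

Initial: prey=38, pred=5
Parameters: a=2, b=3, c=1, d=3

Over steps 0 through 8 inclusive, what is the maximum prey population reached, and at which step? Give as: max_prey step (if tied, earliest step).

Step 1: prey: 38+7-5=40; pred: 5+1-1=5
Step 2: prey: 40+8-6=42; pred: 5+2-1=6
Step 3: prey: 42+8-7=43; pred: 6+2-1=7
Step 4: prey: 43+8-9=42; pred: 7+3-2=8
Step 5: prey: 42+8-10=40; pred: 8+3-2=9
Step 6: prey: 40+8-10=38; pred: 9+3-2=10
Step 7: prey: 38+7-11=34; pred: 10+3-3=10
Step 8: prey: 34+6-10=30; pred: 10+3-3=10
Max prey = 43 at step 3

Answer: 43 3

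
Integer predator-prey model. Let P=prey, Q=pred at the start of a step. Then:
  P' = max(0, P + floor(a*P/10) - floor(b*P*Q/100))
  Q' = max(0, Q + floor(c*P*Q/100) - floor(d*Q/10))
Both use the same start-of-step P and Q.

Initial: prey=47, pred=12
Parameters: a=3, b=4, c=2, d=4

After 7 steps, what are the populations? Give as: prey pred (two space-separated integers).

Answer: 1 5

Derivation:
Step 1: prey: 47+14-22=39; pred: 12+11-4=19
Step 2: prey: 39+11-29=21; pred: 19+14-7=26
Step 3: prey: 21+6-21=6; pred: 26+10-10=26
Step 4: prey: 6+1-6=1; pred: 26+3-10=19
Step 5: prey: 1+0-0=1; pred: 19+0-7=12
Step 6: prey: 1+0-0=1; pred: 12+0-4=8
Step 7: prey: 1+0-0=1; pred: 8+0-3=5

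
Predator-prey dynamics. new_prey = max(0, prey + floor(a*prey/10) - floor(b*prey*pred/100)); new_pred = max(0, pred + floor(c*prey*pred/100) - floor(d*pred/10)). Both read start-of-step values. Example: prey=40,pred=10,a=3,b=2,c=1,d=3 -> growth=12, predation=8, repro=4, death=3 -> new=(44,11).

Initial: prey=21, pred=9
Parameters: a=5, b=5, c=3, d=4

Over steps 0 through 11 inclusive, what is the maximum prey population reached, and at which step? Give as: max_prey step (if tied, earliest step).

Answer: 22 1

Derivation:
Step 1: prey: 21+10-9=22; pred: 9+5-3=11
Step 2: prey: 22+11-12=21; pred: 11+7-4=14
Step 3: prey: 21+10-14=17; pred: 14+8-5=17
Step 4: prey: 17+8-14=11; pred: 17+8-6=19
Step 5: prey: 11+5-10=6; pred: 19+6-7=18
Step 6: prey: 6+3-5=4; pred: 18+3-7=14
Step 7: prey: 4+2-2=4; pred: 14+1-5=10
Step 8: prey: 4+2-2=4; pred: 10+1-4=7
Step 9: prey: 4+2-1=5; pred: 7+0-2=5
Step 10: prey: 5+2-1=6; pred: 5+0-2=3
Step 11: prey: 6+3-0=9; pred: 3+0-1=2
Max prey = 22 at step 1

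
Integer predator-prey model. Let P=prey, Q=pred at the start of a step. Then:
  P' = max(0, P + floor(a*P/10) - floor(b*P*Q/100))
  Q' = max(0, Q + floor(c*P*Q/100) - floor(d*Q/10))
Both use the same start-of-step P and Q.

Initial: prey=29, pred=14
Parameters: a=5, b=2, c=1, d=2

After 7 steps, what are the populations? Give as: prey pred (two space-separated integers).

Step 1: prey: 29+14-8=35; pred: 14+4-2=16
Step 2: prey: 35+17-11=41; pred: 16+5-3=18
Step 3: prey: 41+20-14=47; pred: 18+7-3=22
Step 4: prey: 47+23-20=50; pred: 22+10-4=28
Step 5: prey: 50+25-28=47; pred: 28+14-5=37
Step 6: prey: 47+23-34=36; pred: 37+17-7=47
Step 7: prey: 36+18-33=21; pred: 47+16-9=54

Answer: 21 54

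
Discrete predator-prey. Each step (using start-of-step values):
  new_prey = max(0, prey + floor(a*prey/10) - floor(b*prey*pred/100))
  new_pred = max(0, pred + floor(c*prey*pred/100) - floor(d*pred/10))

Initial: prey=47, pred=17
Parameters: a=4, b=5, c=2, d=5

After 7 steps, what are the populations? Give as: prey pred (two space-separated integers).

Step 1: prey: 47+18-39=26; pred: 17+15-8=24
Step 2: prey: 26+10-31=5; pred: 24+12-12=24
Step 3: prey: 5+2-6=1; pred: 24+2-12=14
Step 4: prey: 1+0-0=1; pred: 14+0-7=7
Step 5: prey: 1+0-0=1; pred: 7+0-3=4
Step 6: prey: 1+0-0=1; pred: 4+0-2=2
Step 7: prey: 1+0-0=1; pred: 2+0-1=1

Answer: 1 1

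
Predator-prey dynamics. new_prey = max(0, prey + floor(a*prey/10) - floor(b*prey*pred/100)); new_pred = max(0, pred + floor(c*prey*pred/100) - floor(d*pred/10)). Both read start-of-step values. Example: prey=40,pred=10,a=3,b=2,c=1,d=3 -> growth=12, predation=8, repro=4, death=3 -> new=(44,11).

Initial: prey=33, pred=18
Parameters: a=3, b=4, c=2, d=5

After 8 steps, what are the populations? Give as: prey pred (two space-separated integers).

Answer: 7 1

Derivation:
Step 1: prey: 33+9-23=19; pred: 18+11-9=20
Step 2: prey: 19+5-15=9; pred: 20+7-10=17
Step 3: prey: 9+2-6=5; pred: 17+3-8=12
Step 4: prey: 5+1-2=4; pred: 12+1-6=7
Step 5: prey: 4+1-1=4; pred: 7+0-3=4
Step 6: prey: 4+1-0=5; pred: 4+0-2=2
Step 7: prey: 5+1-0=6; pred: 2+0-1=1
Step 8: prey: 6+1-0=7; pred: 1+0-0=1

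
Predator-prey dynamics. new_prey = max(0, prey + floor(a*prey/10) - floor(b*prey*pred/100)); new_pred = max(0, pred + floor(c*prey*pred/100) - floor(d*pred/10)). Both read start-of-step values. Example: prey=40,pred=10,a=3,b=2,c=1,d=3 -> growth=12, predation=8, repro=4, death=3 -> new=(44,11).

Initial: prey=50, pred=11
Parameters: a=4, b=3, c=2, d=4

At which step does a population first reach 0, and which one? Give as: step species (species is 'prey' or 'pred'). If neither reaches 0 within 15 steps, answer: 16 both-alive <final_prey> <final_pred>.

Answer: 5 prey

Derivation:
Step 1: prey: 50+20-16=54; pred: 11+11-4=18
Step 2: prey: 54+21-29=46; pred: 18+19-7=30
Step 3: prey: 46+18-41=23; pred: 30+27-12=45
Step 4: prey: 23+9-31=1; pred: 45+20-18=47
Step 5: prey: 1+0-1=0; pred: 47+0-18=29
First extinction: prey at step 5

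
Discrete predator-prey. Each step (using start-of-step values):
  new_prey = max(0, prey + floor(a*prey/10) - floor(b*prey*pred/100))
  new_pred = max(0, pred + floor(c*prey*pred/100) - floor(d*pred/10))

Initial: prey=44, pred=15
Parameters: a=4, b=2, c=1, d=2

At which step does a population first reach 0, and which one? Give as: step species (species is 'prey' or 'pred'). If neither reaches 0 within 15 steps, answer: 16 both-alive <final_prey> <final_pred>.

Step 1: prey: 44+17-13=48; pred: 15+6-3=18
Step 2: prey: 48+19-17=50; pred: 18+8-3=23
Step 3: prey: 50+20-23=47; pred: 23+11-4=30
Step 4: prey: 47+18-28=37; pred: 30+14-6=38
Step 5: prey: 37+14-28=23; pred: 38+14-7=45
Step 6: prey: 23+9-20=12; pred: 45+10-9=46
Step 7: prey: 12+4-11=5; pred: 46+5-9=42
Step 8: prey: 5+2-4=3; pred: 42+2-8=36
Step 9: prey: 3+1-2=2; pred: 36+1-7=30
Step 10: prey: 2+0-1=1; pred: 30+0-6=24
Step 11: prey: 1+0-0=1; pred: 24+0-4=20
Step 12: prey: 1+0-0=1; pred: 20+0-4=16
Step 13: prey: 1+0-0=1; pred: 16+0-3=13
Step 14: prey: 1+0-0=1; pred: 13+0-2=11
Step 15: prey: 1+0-0=1; pred: 11+0-2=9
No extinction within 15 steps

Answer: 16 both-alive 1 9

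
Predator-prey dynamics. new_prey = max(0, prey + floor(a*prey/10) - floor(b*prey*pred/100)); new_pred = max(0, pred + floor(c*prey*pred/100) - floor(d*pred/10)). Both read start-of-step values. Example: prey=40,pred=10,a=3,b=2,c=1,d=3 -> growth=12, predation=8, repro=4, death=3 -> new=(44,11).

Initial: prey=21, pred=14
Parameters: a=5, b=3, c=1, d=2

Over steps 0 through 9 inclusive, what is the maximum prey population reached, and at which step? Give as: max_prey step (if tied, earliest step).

Step 1: prey: 21+10-8=23; pred: 14+2-2=14
Step 2: prey: 23+11-9=25; pred: 14+3-2=15
Step 3: prey: 25+12-11=26; pred: 15+3-3=15
Step 4: prey: 26+13-11=28; pred: 15+3-3=15
Step 5: prey: 28+14-12=30; pred: 15+4-3=16
Step 6: prey: 30+15-14=31; pred: 16+4-3=17
Step 7: prey: 31+15-15=31; pred: 17+5-3=19
Step 8: prey: 31+15-17=29; pred: 19+5-3=21
Step 9: prey: 29+14-18=25; pred: 21+6-4=23
Max prey = 31 at step 6

Answer: 31 6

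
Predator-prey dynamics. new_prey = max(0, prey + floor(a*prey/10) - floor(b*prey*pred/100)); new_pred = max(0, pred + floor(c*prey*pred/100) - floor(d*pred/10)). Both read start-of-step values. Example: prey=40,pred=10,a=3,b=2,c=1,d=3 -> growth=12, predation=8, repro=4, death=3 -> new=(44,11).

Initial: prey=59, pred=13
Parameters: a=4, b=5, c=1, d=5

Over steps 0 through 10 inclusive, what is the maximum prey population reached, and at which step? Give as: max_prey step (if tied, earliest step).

Answer: 68 10

Derivation:
Step 1: prey: 59+23-38=44; pred: 13+7-6=14
Step 2: prey: 44+17-30=31; pred: 14+6-7=13
Step 3: prey: 31+12-20=23; pred: 13+4-6=11
Step 4: prey: 23+9-12=20; pred: 11+2-5=8
Step 5: prey: 20+8-8=20; pred: 8+1-4=5
Step 6: prey: 20+8-5=23; pred: 5+1-2=4
Step 7: prey: 23+9-4=28; pred: 4+0-2=2
Step 8: prey: 28+11-2=37; pred: 2+0-1=1
Step 9: prey: 37+14-1=50; pred: 1+0-0=1
Step 10: prey: 50+20-2=68; pred: 1+0-0=1
Max prey = 68 at step 10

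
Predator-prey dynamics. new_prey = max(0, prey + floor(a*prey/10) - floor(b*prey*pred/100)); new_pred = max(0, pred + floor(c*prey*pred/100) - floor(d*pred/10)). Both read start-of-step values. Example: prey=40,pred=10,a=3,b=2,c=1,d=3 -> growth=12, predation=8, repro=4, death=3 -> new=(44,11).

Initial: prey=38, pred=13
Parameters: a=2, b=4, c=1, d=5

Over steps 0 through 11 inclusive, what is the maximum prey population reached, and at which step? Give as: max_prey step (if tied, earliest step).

Answer: 44 11

Derivation:
Step 1: prey: 38+7-19=26; pred: 13+4-6=11
Step 2: prey: 26+5-11=20; pred: 11+2-5=8
Step 3: prey: 20+4-6=18; pred: 8+1-4=5
Step 4: prey: 18+3-3=18; pred: 5+0-2=3
Step 5: prey: 18+3-2=19; pred: 3+0-1=2
Step 6: prey: 19+3-1=21; pred: 2+0-1=1
Step 7: prey: 21+4-0=25; pred: 1+0-0=1
Step 8: prey: 25+5-1=29; pred: 1+0-0=1
Step 9: prey: 29+5-1=33; pred: 1+0-0=1
Step 10: prey: 33+6-1=38; pred: 1+0-0=1
Step 11: prey: 38+7-1=44; pred: 1+0-0=1
Max prey = 44 at step 11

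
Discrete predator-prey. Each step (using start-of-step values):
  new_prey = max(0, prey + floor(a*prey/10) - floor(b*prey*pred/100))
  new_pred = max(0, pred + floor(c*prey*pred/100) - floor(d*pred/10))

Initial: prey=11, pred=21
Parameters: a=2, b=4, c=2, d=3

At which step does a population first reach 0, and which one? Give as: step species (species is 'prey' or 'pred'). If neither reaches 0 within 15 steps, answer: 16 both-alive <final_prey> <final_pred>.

Answer: 16 both-alive 1 3

Derivation:
Step 1: prey: 11+2-9=4; pred: 21+4-6=19
Step 2: prey: 4+0-3=1; pred: 19+1-5=15
Step 3: prey: 1+0-0=1; pred: 15+0-4=11
Step 4: prey: 1+0-0=1; pred: 11+0-3=8
Step 5: prey: 1+0-0=1; pred: 8+0-2=6
Step 6: prey: 1+0-0=1; pred: 6+0-1=5
Step 7: prey: 1+0-0=1; pred: 5+0-1=4
Step 8: prey: 1+0-0=1; pred: 4+0-1=3
Step 9: prey: 1+0-0=1; pred: 3+0-0=3
Steps 10-15: state stable at prey=1, pred=3 (no change)
No extinction within 15 steps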